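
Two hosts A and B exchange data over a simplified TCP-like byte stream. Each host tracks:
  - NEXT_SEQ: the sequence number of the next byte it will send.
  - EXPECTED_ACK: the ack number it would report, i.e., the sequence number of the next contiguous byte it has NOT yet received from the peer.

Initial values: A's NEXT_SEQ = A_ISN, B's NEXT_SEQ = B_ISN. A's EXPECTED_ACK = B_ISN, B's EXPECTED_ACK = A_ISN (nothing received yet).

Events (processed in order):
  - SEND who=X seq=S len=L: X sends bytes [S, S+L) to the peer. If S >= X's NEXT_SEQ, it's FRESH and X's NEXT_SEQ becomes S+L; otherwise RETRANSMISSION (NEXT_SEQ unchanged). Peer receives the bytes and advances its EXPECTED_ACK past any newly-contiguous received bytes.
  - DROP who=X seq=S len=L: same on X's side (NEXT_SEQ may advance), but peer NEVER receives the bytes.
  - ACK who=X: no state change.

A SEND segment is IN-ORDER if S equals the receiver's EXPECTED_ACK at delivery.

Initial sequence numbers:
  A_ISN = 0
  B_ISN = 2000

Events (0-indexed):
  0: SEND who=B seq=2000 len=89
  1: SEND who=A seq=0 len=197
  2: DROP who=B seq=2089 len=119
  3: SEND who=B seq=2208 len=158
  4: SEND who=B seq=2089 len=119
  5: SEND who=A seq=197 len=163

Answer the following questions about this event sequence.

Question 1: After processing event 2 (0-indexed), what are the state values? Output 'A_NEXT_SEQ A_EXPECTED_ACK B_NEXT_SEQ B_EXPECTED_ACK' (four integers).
After event 0: A_seq=0 A_ack=2089 B_seq=2089 B_ack=0
After event 1: A_seq=197 A_ack=2089 B_seq=2089 B_ack=197
After event 2: A_seq=197 A_ack=2089 B_seq=2208 B_ack=197

197 2089 2208 197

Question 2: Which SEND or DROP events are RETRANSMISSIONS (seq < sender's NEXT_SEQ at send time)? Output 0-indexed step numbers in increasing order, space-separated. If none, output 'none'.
Step 0: SEND seq=2000 -> fresh
Step 1: SEND seq=0 -> fresh
Step 2: DROP seq=2089 -> fresh
Step 3: SEND seq=2208 -> fresh
Step 4: SEND seq=2089 -> retransmit
Step 5: SEND seq=197 -> fresh

Answer: 4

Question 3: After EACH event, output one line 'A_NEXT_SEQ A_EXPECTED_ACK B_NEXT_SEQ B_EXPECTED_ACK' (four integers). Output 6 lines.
0 2089 2089 0
197 2089 2089 197
197 2089 2208 197
197 2089 2366 197
197 2366 2366 197
360 2366 2366 360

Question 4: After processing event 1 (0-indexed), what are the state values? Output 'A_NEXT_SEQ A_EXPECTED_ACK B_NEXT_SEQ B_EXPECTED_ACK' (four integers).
After event 0: A_seq=0 A_ack=2089 B_seq=2089 B_ack=0
After event 1: A_seq=197 A_ack=2089 B_seq=2089 B_ack=197

197 2089 2089 197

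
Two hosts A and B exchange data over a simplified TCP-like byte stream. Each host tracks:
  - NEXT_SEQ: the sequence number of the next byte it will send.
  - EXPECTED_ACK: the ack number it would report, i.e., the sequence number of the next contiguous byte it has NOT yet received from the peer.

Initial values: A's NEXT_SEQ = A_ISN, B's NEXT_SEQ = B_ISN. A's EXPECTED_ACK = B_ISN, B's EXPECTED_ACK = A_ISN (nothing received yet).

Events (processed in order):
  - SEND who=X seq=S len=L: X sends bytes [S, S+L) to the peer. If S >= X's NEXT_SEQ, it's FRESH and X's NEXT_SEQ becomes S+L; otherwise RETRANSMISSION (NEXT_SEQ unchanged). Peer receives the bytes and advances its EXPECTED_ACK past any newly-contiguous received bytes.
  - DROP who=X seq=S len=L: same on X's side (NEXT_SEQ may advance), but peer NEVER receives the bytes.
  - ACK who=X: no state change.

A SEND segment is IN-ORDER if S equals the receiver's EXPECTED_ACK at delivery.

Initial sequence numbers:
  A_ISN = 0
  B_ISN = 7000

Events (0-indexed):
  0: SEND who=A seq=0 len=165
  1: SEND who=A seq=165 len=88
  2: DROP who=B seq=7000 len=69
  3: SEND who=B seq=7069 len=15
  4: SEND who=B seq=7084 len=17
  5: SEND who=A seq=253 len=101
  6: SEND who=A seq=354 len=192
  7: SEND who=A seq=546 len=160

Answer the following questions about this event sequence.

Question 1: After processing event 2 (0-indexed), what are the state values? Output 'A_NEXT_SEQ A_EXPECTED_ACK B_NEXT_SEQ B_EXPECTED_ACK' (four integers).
After event 0: A_seq=165 A_ack=7000 B_seq=7000 B_ack=165
After event 1: A_seq=253 A_ack=7000 B_seq=7000 B_ack=253
After event 2: A_seq=253 A_ack=7000 B_seq=7069 B_ack=253

253 7000 7069 253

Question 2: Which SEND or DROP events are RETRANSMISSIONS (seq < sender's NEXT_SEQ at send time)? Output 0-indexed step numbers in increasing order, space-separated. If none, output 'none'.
Step 0: SEND seq=0 -> fresh
Step 1: SEND seq=165 -> fresh
Step 2: DROP seq=7000 -> fresh
Step 3: SEND seq=7069 -> fresh
Step 4: SEND seq=7084 -> fresh
Step 5: SEND seq=253 -> fresh
Step 6: SEND seq=354 -> fresh
Step 7: SEND seq=546 -> fresh

Answer: none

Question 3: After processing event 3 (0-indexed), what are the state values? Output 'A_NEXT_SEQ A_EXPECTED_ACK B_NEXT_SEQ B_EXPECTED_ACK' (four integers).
After event 0: A_seq=165 A_ack=7000 B_seq=7000 B_ack=165
After event 1: A_seq=253 A_ack=7000 B_seq=7000 B_ack=253
After event 2: A_seq=253 A_ack=7000 B_seq=7069 B_ack=253
After event 3: A_seq=253 A_ack=7000 B_seq=7084 B_ack=253

253 7000 7084 253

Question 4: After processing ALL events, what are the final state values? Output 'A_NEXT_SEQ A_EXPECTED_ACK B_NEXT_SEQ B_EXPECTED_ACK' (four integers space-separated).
After event 0: A_seq=165 A_ack=7000 B_seq=7000 B_ack=165
After event 1: A_seq=253 A_ack=7000 B_seq=7000 B_ack=253
After event 2: A_seq=253 A_ack=7000 B_seq=7069 B_ack=253
After event 3: A_seq=253 A_ack=7000 B_seq=7084 B_ack=253
After event 4: A_seq=253 A_ack=7000 B_seq=7101 B_ack=253
After event 5: A_seq=354 A_ack=7000 B_seq=7101 B_ack=354
After event 6: A_seq=546 A_ack=7000 B_seq=7101 B_ack=546
After event 7: A_seq=706 A_ack=7000 B_seq=7101 B_ack=706

Answer: 706 7000 7101 706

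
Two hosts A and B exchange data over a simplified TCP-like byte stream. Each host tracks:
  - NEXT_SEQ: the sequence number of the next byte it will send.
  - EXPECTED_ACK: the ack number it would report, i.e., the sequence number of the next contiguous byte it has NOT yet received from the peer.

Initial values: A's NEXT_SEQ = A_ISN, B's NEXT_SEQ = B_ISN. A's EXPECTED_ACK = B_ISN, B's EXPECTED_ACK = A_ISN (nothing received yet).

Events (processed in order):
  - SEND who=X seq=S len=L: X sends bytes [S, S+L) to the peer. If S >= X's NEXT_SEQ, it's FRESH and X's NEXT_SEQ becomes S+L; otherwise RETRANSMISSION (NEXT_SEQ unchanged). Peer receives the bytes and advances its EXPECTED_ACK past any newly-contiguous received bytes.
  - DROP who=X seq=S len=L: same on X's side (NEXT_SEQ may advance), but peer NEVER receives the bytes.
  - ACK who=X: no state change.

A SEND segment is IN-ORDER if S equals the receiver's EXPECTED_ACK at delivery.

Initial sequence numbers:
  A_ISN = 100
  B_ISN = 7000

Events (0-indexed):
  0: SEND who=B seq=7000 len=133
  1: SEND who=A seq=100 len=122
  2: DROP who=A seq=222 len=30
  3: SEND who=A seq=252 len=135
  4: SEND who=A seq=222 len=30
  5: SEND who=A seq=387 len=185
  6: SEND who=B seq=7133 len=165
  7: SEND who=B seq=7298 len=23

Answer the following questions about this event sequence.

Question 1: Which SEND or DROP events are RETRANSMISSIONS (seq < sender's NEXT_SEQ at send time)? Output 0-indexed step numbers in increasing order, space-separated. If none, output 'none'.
Answer: 4

Derivation:
Step 0: SEND seq=7000 -> fresh
Step 1: SEND seq=100 -> fresh
Step 2: DROP seq=222 -> fresh
Step 3: SEND seq=252 -> fresh
Step 4: SEND seq=222 -> retransmit
Step 5: SEND seq=387 -> fresh
Step 6: SEND seq=7133 -> fresh
Step 7: SEND seq=7298 -> fresh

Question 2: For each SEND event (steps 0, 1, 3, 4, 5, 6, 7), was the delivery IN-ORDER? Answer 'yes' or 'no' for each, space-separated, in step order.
Answer: yes yes no yes yes yes yes

Derivation:
Step 0: SEND seq=7000 -> in-order
Step 1: SEND seq=100 -> in-order
Step 3: SEND seq=252 -> out-of-order
Step 4: SEND seq=222 -> in-order
Step 5: SEND seq=387 -> in-order
Step 6: SEND seq=7133 -> in-order
Step 7: SEND seq=7298 -> in-order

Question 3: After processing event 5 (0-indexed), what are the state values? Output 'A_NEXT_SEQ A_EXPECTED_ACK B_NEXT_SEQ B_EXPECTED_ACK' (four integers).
After event 0: A_seq=100 A_ack=7133 B_seq=7133 B_ack=100
After event 1: A_seq=222 A_ack=7133 B_seq=7133 B_ack=222
After event 2: A_seq=252 A_ack=7133 B_seq=7133 B_ack=222
After event 3: A_seq=387 A_ack=7133 B_seq=7133 B_ack=222
After event 4: A_seq=387 A_ack=7133 B_seq=7133 B_ack=387
After event 5: A_seq=572 A_ack=7133 B_seq=7133 B_ack=572

572 7133 7133 572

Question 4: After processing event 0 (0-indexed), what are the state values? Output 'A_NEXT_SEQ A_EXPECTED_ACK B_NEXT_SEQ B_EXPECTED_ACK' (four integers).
After event 0: A_seq=100 A_ack=7133 B_seq=7133 B_ack=100

100 7133 7133 100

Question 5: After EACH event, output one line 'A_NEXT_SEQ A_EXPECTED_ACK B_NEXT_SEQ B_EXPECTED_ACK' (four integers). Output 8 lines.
100 7133 7133 100
222 7133 7133 222
252 7133 7133 222
387 7133 7133 222
387 7133 7133 387
572 7133 7133 572
572 7298 7298 572
572 7321 7321 572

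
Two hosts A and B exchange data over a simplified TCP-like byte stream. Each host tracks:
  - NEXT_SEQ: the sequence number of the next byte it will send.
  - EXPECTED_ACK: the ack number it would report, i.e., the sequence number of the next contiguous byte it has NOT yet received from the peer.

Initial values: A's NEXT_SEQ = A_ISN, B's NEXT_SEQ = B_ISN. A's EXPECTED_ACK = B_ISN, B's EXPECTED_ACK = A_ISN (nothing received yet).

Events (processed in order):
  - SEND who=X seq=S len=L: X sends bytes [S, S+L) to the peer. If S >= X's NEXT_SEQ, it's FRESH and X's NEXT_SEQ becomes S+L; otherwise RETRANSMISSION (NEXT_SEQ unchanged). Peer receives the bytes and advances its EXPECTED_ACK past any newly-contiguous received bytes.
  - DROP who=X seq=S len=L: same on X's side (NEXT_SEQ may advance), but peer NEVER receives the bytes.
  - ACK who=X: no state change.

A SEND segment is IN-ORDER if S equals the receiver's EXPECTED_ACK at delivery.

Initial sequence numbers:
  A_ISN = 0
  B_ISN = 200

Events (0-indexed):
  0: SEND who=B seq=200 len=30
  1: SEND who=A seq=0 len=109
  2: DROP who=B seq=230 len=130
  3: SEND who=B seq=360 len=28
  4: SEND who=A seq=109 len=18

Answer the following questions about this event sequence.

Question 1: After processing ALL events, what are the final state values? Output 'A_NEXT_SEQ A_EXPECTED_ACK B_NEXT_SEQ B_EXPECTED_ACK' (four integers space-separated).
After event 0: A_seq=0 A_ack=230 B_seq=230 B_ack=0
After event 1: A_seq=109 A_ack=230 B_seq=230 B_ack=109
After event 2: A_seq=109 A_ack=230 B_seq=360 B_ack=109
After event 3: A_seq=109 A_ack=230 B_seq=388 B_ack=109
After event 4: A_seq=127 A_ack=230 B_seq=388 B_ack=127

Answer: 127 230 388 127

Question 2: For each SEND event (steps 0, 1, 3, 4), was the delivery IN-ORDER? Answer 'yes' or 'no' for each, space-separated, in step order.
Step 0: SEND seq=200 -> in-order
Step 1: SEND seq=0 -> in-order
Step 3: SEND seq=360 -> out-of-order
Step 4: SEND seq=109 -> in-order

Answer: yes yes no yes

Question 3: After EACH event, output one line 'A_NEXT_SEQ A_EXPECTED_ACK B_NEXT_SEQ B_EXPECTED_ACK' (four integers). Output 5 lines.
0 230 230 0
109 230 230 109
109 230 360 109
109 230 388 109
127 230 388 127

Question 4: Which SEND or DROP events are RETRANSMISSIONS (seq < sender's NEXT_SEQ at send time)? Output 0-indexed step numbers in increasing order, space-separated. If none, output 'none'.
Answer: none

Derivation:
Step 0: SEND seq=200 -> fresh
Step 1: SEND seq=0 -> fresh
Step 2: DROP seq=230 -> fresh
Step 3: SEND seq=360 -> fresh
Step 4: SEND seq=109 -> fresh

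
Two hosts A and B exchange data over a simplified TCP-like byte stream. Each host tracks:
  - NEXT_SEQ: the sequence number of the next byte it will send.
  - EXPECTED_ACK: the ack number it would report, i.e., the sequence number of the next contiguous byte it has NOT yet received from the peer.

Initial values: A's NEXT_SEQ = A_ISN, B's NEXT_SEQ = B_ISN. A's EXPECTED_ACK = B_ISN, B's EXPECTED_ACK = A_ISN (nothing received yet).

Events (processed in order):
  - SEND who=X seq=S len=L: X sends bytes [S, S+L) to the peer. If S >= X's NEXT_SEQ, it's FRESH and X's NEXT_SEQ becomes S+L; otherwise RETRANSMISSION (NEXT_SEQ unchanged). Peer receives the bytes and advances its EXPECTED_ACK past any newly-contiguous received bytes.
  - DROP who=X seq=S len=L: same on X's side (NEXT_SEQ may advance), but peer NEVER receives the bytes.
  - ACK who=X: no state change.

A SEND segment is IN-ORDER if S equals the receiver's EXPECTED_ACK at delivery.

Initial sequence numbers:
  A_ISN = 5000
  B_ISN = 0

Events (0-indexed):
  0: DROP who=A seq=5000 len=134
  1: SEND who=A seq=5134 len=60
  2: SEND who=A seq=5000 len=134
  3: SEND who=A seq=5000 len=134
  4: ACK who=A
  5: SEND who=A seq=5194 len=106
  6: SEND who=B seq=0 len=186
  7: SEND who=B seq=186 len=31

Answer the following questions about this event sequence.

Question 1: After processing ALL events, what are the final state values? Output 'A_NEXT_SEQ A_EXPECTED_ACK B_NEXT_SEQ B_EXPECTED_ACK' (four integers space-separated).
After event 0: A_seq=5134 A_ack=0 B_seq=0 B_ack=5000
After event 1: A_seq=5194 A_ack=0 B_seq=0 B_ack=5000
After event 2: A_seq=5194 A_ack=0 B_seq=0 B_ack=5194
After event 3: A_seq=5194 A_ack=0 B_seq=0 B_ack=5194
After event 4: A_seq=5194 A_ack=0 B_seq=0 B_ack=5194
After event 5: A_seq=5300 A_ack=0 B_seq=0 B_ack=5300
After event 6: A_seq=5300 A_ack=186 B_seq=186 B_ack=5300
After event 7: A_seq=5300 A_ack=217 B_seq=217 B_ack=5300

Answer: 5300 217 217 5300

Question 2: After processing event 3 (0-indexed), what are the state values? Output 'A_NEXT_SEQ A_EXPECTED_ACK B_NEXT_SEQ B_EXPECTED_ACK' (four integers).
After event 0: A_seq=5134 A_ack=0 B_seq=0 B_ack=5000
After event 1: A_seq=5194 A_ack=0 B_seq=0 B_ack=5000
After event 2: A_seq=5194 A_ack=0 B_seq=0 B_ack=5194
After event 3: A_seq=5194 A_ack=0 B_seq=0 B_ack=5194

5194 0 0 5194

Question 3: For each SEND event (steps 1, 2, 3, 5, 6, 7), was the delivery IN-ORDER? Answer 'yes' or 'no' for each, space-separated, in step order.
Step 1: SEND seq=5134 -> out-of-order
Step 2: SEND seq=5000 -> in-order
Step 3: SEND seq=5000 -> out-of-order
Step 5: SEND seq=5194 -> in-order
Step 6: SEND seq=0 -> in-order
Step 7: SEND seq=186 -> in-order

Answer: no yes no yes yes yes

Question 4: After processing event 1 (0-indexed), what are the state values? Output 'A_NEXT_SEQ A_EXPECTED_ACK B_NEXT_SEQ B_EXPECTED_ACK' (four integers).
After event 0: A_seq=5134 A_ack=0 B_seq=0 B_ack=5000
After event 1: A_seq=5194 A_ack=0 B_seq=0 B_ack=5000

5194 0 0 5000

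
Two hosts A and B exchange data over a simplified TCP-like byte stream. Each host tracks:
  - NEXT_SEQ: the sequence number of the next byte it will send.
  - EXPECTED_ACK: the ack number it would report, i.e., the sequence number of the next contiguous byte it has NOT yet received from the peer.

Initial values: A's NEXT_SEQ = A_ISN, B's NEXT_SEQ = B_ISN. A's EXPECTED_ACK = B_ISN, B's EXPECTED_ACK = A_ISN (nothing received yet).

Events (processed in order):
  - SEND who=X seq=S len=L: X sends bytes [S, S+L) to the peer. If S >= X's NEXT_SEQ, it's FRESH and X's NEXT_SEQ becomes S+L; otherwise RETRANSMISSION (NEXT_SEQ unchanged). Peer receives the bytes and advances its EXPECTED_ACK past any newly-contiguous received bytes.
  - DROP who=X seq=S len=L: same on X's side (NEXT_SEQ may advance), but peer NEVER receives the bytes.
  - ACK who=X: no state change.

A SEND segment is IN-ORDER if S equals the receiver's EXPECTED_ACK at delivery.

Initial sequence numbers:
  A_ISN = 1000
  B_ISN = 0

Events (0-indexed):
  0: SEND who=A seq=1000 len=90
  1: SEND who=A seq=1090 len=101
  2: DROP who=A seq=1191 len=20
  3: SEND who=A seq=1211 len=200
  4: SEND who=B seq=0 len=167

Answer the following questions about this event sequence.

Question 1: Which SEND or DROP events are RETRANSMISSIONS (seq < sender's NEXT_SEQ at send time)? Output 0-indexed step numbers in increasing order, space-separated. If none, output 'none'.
Answer: none

Derivation:
Step 0: SEND seq=1000 -> fresh
Step 1: SEND seq=1090 -> fresh
Step 2: DROP seq=1191 -> fresh
Step 3: SEND seq=1211 -> fresh
Step 4: SEND seq=0 -> fresh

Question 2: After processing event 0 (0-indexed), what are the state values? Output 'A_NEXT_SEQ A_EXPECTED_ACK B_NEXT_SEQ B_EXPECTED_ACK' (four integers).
After event 0: A_seq=1090 A_ack=0 B_seq=0 B_ack=1090

1090 0 0 1090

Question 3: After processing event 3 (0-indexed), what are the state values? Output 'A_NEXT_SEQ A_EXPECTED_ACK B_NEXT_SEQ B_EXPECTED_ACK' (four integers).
After event 0: A_seq=1090 A_ack=0 B_seq=0 B_ack=1090
After event 1: A_seq=1191 A_ack=0 B_seq=0 B_ack=1191
After event 2: A_seq=1211 A_ack=0 B_seq=0 B_ack=1191
After event 3: A_seq=1411 A_ack=0 B_seq=0 B_ack=1191

1411 0 0 1191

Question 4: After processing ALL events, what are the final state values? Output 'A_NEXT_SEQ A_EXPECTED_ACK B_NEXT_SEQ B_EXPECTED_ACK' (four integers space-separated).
Answer: 1411 167 167 1191

Derivation:
After event 0: A_seq=1090 A_ack=0 B_seq=0 B_ack=1090
After event 1: A_seq=1191 A_ack=0 B_seq=0 B_ack=1191
After event 2: A_seq=1211 A_ack=0 B_seq=0 B_ack=1191
After event 3: A_seq=1411 A_ack=0 B_seq=0 B_ack=1191
After event 4: A_seq=1411 A_ack=167 B_seq=167 B_ack=1191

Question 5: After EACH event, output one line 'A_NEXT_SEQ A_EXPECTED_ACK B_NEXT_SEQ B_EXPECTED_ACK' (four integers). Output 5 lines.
1090 0 0 1090
1191 0 0 1191
1211 0 0 1191
1411 0 0 1191
1411 167 167 1191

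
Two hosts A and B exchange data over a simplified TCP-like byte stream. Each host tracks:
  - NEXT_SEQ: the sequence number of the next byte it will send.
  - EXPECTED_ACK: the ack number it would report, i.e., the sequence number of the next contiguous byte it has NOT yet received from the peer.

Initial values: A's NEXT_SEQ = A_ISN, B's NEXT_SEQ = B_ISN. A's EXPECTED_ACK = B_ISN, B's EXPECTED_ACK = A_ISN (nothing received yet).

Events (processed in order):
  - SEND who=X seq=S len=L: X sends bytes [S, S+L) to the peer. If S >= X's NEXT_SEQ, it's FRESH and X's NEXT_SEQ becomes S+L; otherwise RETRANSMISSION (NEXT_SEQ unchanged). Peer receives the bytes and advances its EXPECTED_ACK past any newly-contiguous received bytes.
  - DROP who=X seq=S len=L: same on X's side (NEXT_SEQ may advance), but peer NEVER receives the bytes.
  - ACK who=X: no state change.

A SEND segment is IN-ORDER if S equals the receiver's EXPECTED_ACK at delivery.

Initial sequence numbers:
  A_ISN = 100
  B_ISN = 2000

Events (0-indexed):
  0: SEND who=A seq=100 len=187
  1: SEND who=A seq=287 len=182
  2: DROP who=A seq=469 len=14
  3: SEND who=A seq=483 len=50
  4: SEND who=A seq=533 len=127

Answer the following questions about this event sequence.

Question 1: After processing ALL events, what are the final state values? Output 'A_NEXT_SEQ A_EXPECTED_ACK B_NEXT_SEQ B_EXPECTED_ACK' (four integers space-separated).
After event 0: A_seq=287 A_ack=2000 B_seq=2000 B_ack=287
After event 1: A_seq=469 A_ack=2000 B_seq=2000 B_ack=469
After event 2: A_seq=483 A_ack=2000 B_seq=2000 B_ack=469
After event 3: A_seq=533 A_ack=2000 B_seq=2000 B_ack=469
After event 4: A_seq=660 A_ack=2000 B_seq=2000 B_ack=469

Answer: 660 2000 2000 469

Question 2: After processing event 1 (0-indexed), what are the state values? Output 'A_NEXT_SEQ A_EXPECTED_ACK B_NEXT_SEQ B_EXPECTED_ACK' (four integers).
After event 0: A_seq=287 A_ack=2000 B_seq=2000 B_ack=287
After event 1: A_seq=469 A_ack=2000 B_seq=2000 B_ack=469

469 2000 2000 469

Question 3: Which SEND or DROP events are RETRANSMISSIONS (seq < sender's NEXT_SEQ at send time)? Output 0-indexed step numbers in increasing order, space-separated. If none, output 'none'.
Step 0: SEND seq=100 -> fresh
Step 1: SEND seq=287 -> fresh
Step 2: DROP seq=469 -> fresh
Step 3: SEND seq=483 -> fresh
Step 4: SEND seq=533 -> fresh

Answer: none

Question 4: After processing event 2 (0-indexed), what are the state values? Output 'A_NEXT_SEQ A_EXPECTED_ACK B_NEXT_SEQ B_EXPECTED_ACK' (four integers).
After event 0: A_seq=287 A_ack=2000 B_seq=2000 B_ack=287
After event 1: A_seq=469 A_ack=2000 B_seq=2000 B_ack=469
After event 2: A_seq=483 A_ack=2000 B_seq=2000 B_ack=469

483 2000 2000 469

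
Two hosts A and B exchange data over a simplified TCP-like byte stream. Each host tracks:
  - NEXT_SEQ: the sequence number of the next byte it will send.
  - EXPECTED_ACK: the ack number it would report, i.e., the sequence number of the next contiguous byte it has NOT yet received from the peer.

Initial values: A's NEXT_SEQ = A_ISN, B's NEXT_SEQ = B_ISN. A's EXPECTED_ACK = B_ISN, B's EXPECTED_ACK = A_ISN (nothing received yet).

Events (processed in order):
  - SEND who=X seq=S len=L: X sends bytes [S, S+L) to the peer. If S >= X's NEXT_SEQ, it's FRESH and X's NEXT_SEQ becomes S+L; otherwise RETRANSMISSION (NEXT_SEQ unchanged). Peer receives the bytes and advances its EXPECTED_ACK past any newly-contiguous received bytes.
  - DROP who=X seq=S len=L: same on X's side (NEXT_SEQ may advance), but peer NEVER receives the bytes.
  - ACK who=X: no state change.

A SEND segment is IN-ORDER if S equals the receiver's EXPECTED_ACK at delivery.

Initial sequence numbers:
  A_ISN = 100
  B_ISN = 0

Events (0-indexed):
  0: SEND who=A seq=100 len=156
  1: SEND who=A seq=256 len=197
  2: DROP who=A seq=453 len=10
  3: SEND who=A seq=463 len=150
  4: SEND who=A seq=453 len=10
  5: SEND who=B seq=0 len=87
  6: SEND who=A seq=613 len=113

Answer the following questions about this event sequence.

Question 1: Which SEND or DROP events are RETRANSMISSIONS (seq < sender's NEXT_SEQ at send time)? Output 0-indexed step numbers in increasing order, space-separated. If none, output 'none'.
Answer: 4

Derivation:
Step 0: SEND seq=100 -> fresh
Step 1: SEND seq=256 -> fresh
Step 2: DROP seq=453 -> fresh
Step 3: SEND seq=463 -> fresh
Step 4: SEND seq=453 -> retransmit
Step 5: SEND seq=0 -> fresh
Step 6: SEND seq=613 -> fresh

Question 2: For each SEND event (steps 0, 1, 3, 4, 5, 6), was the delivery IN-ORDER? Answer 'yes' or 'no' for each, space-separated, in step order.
Answer: yes yes no yes yes yes

Derivation:
Step 0: SEND seq=100 -> in-order
Step 1: SEND seq=256 -> in-order
Step 3: SEND seq=463 -> out-of-order
Step 4: SEND seq=453 -> in-order
Step 5: SEND seq=0 -> in-order
Step 6: SEND seq=613 -> in-order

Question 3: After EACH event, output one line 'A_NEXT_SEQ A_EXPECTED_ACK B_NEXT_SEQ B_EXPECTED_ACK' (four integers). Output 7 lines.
256 0 0 256
453 0 0 453
463 0 0 453
613 0 0 453
613 0 0 613
613 87 87 613
726 87 87 726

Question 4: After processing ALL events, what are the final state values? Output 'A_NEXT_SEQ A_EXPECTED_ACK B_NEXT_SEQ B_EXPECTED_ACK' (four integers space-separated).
After event 0: A_seq=256 A_ack=0 B_seq=0 B_ack=256
After event 1: A_seq=453 A_ack=0 B_seq=0 B_ack=453
After event 2: A_seq=463 A_ack=0 B_seq=0 B_ack=453
After event 3: A_seq=613 A_ack=0 B_seq=0 B_ack=453
After event 4: A_seq=613 A_ack=0 B_seq=0 B_ack=613
After event 5: A_seq=613 A_ack=87 B_seq=87 B_ack=613
After event 6: A_seq=726 A_ack=87 B_seq=87 B_ack=726

Answer: 726 87 87 726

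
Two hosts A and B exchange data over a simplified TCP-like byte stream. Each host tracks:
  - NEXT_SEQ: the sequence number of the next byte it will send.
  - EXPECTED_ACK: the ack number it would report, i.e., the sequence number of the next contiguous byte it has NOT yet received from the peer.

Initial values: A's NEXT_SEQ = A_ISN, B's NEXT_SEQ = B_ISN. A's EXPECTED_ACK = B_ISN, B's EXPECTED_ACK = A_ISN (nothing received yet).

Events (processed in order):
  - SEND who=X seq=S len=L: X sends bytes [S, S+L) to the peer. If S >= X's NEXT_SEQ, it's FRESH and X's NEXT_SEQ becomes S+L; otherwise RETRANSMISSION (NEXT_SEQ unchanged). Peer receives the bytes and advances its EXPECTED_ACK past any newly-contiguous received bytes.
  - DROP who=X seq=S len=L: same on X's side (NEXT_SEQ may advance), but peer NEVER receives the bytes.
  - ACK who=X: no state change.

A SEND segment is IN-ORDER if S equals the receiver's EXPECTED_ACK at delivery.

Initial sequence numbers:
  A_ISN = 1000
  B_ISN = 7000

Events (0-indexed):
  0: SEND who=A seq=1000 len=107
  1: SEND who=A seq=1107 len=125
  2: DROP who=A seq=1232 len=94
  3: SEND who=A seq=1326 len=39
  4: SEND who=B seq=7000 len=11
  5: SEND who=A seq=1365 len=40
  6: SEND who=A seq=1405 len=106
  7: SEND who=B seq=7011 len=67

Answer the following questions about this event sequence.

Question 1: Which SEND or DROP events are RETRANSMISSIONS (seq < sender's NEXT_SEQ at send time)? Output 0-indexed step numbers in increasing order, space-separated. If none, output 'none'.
Step 0: SEND seq=1000 -> fresh
Step 1: SEND seq=1107 -> fresh
Step 2: DROP seq=1232 -> fresh
Step 3: SEND seq=1326 -> fresh
Step 4: SEND seq=7000 -> fresh
Step 5: SEND seq=1365 -> fresh
Step 6: SEND seq=1405 -> fresh
Step 7: SEND seq=7011 -> fresh

Answer: none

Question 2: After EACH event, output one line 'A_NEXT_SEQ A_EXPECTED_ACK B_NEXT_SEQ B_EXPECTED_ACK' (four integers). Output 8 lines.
1107 7000 7000 1107
1232 7000 7000 1232
1326 7000 7000 1232
1365 7000 7000 1232
1365 7011 7011 1232
1405 7011 7011 1232
1511 7011 7011 1232
1511 7078 7078 1232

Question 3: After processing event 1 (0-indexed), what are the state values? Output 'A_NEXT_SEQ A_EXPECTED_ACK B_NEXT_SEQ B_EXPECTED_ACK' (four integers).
After event 0: A_seq=1107 A_ack=7000 B_seq=7000 B_ack=1107
After event 1: A_seq=1232 A_ack=7000 B_seq=7000 B_ack=1232

1232 7000 7000 1232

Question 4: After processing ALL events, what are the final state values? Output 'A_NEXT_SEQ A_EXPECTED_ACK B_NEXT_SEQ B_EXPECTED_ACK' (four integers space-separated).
Answer: 1511 7078 7078 1232

Derivation:
After event 0: A_seq=1107 A_ack=7000 B_seq=7000 B_ack=1107
After event 1: A_seq=1232 A_ack=7000 B_seq=7000 B_ack=1232
After event 2: A_seq=1326 A_ack=7000 B_seq=7000 B_ack=1232
After event 3: A_seq=1365 A_ack=7000 B_seq=7000 B_ack=1232
After event 4: A_seq=1365 A_ack=7011 B_seq=7011 B_ack=1232
After event 5: A_seq=1405 A_ack=7011 B_seq=7011 B_ack=1232
After event 6: A_seq=1511 A_ack=7011 B_seq=7011 B_ack=1232
After event 7: A_seq=1511 A_ack=7078 B_seq=7078 B_ack=1232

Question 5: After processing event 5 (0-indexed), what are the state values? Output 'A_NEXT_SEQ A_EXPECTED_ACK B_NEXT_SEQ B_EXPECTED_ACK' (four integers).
After event 0: A_seq=1107 A_ack=7000 B_seq=7000 B_ack=1107
After event 1: A_seq=1232 A_ack=7000 B_seq=7000 B_ack=1232
After event 2: A_seq=1326 A_ack=7000 B_seq=7000 B_ack=1232
After event 3: A_seq=1365 A_ack=7000 B_seq=7000 B_ack=1232
After event 4: A_seq=1365 A_ack=7011 B_seq=7011 B_ack=1232
After event 5: A_seq=1405 A_ack=7011 B_seq=7011 B_ack=1232

1405 7011 7011 1232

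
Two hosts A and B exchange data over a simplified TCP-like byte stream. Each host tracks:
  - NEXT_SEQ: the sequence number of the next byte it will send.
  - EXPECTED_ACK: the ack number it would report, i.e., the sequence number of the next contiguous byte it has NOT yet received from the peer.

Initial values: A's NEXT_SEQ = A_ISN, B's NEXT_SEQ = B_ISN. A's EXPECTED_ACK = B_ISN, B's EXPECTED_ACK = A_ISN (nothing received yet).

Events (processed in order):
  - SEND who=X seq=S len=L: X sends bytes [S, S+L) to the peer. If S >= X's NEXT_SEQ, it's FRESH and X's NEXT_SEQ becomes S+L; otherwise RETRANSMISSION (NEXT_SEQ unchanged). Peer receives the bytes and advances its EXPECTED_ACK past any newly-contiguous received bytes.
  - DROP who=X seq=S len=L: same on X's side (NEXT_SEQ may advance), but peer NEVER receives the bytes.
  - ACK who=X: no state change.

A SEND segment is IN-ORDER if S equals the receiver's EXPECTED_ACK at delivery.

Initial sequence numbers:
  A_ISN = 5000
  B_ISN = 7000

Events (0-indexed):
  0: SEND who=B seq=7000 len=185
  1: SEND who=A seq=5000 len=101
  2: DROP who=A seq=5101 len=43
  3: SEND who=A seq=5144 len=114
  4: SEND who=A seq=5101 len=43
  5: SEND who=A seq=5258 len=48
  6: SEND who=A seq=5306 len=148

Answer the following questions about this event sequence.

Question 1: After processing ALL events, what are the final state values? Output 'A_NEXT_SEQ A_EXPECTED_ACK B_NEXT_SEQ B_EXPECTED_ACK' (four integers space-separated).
Answer: 5454 7185 7185 5454

Derivation:
After event 0: A_seq=5000 A_ack=7185 B_seq=7185 B_ack=5000
After event 1: A_seq=5101 A_ack=7185 B_seq=7185 B_ack=5101
After event 2: A_seq=5144 A_ack=7185 B_seq=7185 B_ack=5101
After event 3: A_seq=5258 A_ack=7185 B_seq=7185 B_ack=5101
After event 4: A_seq=5258 A_ack=7185 B_seq=7185 B_ack=5258
After event 5: A_seq=5306 A_ack=7185 B_seq=7185 B_ack=5306
After event 6: A_seq=5454 A_ack=7185 B_seq=7185 B_ack=5454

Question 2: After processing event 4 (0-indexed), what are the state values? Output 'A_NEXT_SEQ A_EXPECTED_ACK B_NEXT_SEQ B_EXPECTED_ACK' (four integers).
After event 0: A_seq=5000 A_ack=7185 B_seq=7185 B_ack=5000
After event 1: A_seq=5101 A_ack=7185 B_seq=7185 B_ack=5101
After event 2: A_seq=5144 A_ack=7185 B_seq=7185 B_ack=5101
After event 3: A_seq=5258 A_ack=7185 B_seq=7185 B_ack=5101
After event 4: A_seq=5258 A_ack=7185 B_seq=7185 B_ack=5258

5258 7185 7185 5258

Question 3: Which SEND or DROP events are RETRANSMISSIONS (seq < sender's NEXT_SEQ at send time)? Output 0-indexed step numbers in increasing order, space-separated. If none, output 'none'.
Answer: 4

Derivation:
Step 0: SEND seq=7000 -> fresh
Step 1: SEND seq=5000 -> fresh
Step 2: DROP seq=5101 -> fresh
Step 3: SEND seq=5144 -> fresh
Step 4: SEND seq=5101 -> retransmit
Step 5: SEND seq=5258 -> fresh
Step 6: SEND seq=5306 -> fresh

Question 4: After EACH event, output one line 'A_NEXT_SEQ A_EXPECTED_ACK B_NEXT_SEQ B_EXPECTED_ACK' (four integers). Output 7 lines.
5000 7185 7185 5000
5101 7185 7185 5101
5144 7185 7185 5101
5258 7185 7185 5101
5258 7185 7185 5258
5306 7185 7185 5306
5454 7185 7185 5454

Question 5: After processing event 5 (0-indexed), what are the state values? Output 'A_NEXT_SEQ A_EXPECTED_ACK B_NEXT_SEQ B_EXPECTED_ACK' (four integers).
After event 0: A_seq=5000 A_ack=7185 B_seq=7185 B_ack=5000
After event 1: A_seq=5101 A_ack=7185 B_seq=7185 B_ack=5101
After event 2: A_seq=5144 A_ack=7185 B_seq=7185 B_ack=5101
After event 3: A_seq=5258 A_ack=7185 B_seq=7185 B_ack=5101
After event 4: A_seq=5258 A_ack=7185 B_seq=7185 B_ack=5258
After event 5: A_seq=5306 A_ack=7185 B_seq=7185 B_ack=5306

5306 7185 7185 5306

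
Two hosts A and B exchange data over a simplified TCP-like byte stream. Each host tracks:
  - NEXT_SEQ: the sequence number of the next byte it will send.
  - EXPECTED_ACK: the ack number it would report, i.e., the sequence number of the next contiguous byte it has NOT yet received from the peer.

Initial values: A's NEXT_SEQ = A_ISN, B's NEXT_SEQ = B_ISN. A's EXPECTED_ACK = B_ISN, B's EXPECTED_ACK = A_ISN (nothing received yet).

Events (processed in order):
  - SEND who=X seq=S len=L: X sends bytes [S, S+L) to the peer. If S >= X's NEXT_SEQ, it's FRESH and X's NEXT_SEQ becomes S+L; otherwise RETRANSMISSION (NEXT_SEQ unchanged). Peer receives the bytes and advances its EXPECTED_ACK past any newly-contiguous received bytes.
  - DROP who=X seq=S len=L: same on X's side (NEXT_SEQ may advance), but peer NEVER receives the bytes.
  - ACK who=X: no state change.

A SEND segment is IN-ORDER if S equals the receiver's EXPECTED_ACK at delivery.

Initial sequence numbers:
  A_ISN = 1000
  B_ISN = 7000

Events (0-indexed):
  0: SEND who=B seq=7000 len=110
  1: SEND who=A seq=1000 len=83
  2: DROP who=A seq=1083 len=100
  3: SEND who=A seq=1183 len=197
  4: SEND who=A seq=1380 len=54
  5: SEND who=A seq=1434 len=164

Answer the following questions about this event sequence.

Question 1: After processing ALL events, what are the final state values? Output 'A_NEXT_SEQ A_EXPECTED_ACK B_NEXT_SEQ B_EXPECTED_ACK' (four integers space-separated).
After event 0: A_seq=1000 A_ack=7110 B_seq=7110 B_ack=1000
After event 1: A_seq=1083 A_ack=7110 B_seq=7110 B_ack=1083
After event 2: A_seq=1183 A_ack=7110 B_seq=7110 B_ack=1083
After event 3: A_seq=1380 A_ack=7110 B_seq=7110 B_ack=1083
After event 4: A_seq=1434 A_ack=7110 B_seq=7110 B_ack=1083
After event 5: A_seq=1598 A_ack=7110 B_seq=7110 B_ack=1083

Answer: 1598 7110 7110 1083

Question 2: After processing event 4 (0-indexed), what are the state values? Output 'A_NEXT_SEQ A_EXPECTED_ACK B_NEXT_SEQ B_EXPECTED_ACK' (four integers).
After event 0: A_seq=1000 A_ack=7110 B_seq=7110 B_ack=1000
After event 1: A_seq=1083 A_ack=7110 B_seq=7110 B_ack=1083
After event 2: A_seq=1183 A_ack=7110 B_seq=7110 B_ack=1083
After event 3: A_seq=1380 A_ack=7110 B_seq=7110 B_ack=1083
After event 4: A_seq=1434 A_ack=7110 B_seq=7110 B_ack=1083

1434 7110 7110 1083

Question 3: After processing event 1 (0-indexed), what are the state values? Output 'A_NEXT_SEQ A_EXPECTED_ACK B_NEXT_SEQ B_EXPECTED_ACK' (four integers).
After event 0: A_seq=1000 A_ack=7110 B_seq=7110 B_ack=1000
After event 1: A_seq=1083 A_ack=7110 B_seq=7110 B_ack=1083

1083 7110 7110 1083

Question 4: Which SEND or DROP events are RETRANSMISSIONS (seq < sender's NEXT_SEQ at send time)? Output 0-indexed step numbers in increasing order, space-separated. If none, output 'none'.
Step 0: SEND seq=7000 -> fresh
Step 1: SEND seq=1000 -> fresh
Step 2: DROP seq=1083 -> fresh
Step 3: SEND seq=1183 -> fresh
Step 4: SEND seq=1380 -> fresh
Step 5: SEND seq=1434 -> fresh

Answer: none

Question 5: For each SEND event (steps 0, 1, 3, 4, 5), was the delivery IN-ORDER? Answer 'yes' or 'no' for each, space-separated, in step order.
Step 0: SEND seq=7000 -> in-order
Step 1: SEND seq=1000 -> in-order
Step 3: SEND seq=1183 -> out-of-order
Step 4: SEND seq=1380 -> out-of-order
Step 5: SEND seq=1434 -> out-of-order

Answer: yes yes no no no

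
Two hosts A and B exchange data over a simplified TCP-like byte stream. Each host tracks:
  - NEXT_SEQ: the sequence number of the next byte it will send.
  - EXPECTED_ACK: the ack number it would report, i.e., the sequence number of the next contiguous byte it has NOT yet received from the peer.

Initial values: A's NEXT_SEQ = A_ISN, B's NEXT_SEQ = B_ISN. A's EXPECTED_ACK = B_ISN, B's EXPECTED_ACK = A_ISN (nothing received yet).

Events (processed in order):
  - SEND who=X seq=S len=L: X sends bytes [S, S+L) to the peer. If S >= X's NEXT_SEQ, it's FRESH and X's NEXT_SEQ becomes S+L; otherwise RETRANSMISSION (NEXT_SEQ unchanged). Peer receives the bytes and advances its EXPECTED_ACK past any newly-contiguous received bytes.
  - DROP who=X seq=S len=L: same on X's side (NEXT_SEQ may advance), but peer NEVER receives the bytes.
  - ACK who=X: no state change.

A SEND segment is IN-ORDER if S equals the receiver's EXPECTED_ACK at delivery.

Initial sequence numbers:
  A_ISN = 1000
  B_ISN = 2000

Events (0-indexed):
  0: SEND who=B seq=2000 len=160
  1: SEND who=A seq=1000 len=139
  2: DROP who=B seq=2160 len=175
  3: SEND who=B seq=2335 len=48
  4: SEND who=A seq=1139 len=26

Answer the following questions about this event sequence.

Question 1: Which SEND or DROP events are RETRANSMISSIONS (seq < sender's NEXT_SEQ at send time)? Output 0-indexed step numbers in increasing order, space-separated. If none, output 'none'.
Answer: none

Derivation:
Step 0: SEND seq=2000 -> fresh
Step 1: SEND seq=1000 -> fresh
Step 2: DROP seq=2160 -> fresh
Step 3: SEND seq=2335 -> fresh
Step 4: SEND seq=1139 -> fresh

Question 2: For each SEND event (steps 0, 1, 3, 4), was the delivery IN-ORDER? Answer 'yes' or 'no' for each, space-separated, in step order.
Step 0: SEND seq=2000 -> in-order
Step 1: SEND seq=1000 -> in-order
Step 3: SEND seq=2335 -> out-of-order
Step 4: SEND seq=1139 -> in-order

Answer: yes yes no yes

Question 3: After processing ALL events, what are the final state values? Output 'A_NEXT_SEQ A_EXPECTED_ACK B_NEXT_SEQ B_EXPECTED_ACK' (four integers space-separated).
After event 0: A_seq=1000 A_ack=2160 B_seq=2160 B_ack=1000
After event 1: A_seq=1139 A_ack=2160 B_seq=2160 B_ack=1139
After event 2: A_seq=1139 A_ack=2160 B_seq=2335 B_ack=1139
After event 3: A_seq=1139 A_ack=2160 B_seq=2383 B_ack=1139
After event 4: A_seq=1165 A_ack=2160 B_seq=2383 B_ack=1165

Answer: 1165 2160 2383 1165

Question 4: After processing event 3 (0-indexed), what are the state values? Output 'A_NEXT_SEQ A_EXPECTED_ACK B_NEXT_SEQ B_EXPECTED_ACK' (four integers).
After event 0: A_seq=1000 A_ack=2160 B_seq=2160 B_ack=1000
After event 1: A_seq=1139 A_ack=2160 B_seq=2160 B_ack=1139
After event 2: A_seq=1139 A_ack=2160 B_seq=2335 B_ack=1139
After event 3: A_seq=1139 A_ack=2160 B_seq=2383 B_ack=1139

1139 2160 2383 1139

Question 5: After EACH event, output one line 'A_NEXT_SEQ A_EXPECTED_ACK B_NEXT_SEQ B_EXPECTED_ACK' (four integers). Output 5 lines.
1000 2160 2160 1000
1139 2160 2160 1139
1139 2160 2335 1139
1139 2160 2383 1139
1165 2160 2383 1165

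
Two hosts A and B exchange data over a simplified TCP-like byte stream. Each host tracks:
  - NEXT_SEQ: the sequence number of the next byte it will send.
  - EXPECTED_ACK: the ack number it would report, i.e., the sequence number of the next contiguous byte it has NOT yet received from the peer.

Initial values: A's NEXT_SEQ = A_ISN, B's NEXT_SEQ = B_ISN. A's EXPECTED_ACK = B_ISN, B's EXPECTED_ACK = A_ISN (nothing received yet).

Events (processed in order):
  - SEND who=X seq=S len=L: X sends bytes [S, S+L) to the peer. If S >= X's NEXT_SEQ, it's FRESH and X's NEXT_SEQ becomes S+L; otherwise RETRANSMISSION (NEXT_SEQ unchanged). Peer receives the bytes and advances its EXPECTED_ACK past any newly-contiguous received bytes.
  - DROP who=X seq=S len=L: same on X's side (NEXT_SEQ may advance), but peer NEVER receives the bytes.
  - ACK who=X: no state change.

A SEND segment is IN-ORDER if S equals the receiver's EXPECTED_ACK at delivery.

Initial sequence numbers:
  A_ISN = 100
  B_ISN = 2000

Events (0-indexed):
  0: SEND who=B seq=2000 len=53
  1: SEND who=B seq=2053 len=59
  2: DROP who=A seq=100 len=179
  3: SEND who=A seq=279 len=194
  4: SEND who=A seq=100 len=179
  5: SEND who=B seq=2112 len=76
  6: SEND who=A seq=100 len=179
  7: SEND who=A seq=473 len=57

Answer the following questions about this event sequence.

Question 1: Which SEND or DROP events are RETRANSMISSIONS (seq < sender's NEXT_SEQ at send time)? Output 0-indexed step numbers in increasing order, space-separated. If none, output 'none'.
Step 0: SEND seq=2000 -> fresh
Step 1: SEND seq=2053 -> fresh
Step 2: DROP seq=100 -> fresh
Step 3: SEND seq=279 -> fresh
Step 4: SEND seq=100 -> retransmit
Step 5: SEND seq=2112 -> fresh
Step 6: SEND seq=100 -> retransmit
Step 7: SEND seq=473 -> fresh

Answer: 4 6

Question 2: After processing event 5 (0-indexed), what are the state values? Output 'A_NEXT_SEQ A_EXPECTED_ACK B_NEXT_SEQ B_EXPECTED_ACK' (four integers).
After event 0: A_seq=100 A_ack=2053 B_seq=2053 B_ack=100
After event 1: A_seq=100 A_ack=2112 B_seq=2112 B_ack=100
After event 2: A_seq=279 A_ack=2112 B_seq=2112 B_ack=100
After event 3: A_seq=473 A_ack=2112 B_seq=2112 B_ack=100
After event 4: A_seq=473 A_ack=2112 B_seq=2112 B_ack=473
After event 5: A_seq=473 A_ack=2188 B_seq=2188 B_ack=473

473 2188 2188 473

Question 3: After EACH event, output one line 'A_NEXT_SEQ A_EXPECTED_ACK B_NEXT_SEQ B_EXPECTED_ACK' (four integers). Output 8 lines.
100 2053 2053 100
100 2112 2112 100
279 2112 2112 100
473 2112 2112 100
473 2112 2112 473
473 2188 2188 473
473 2188 2188 473
530 2188 2188 530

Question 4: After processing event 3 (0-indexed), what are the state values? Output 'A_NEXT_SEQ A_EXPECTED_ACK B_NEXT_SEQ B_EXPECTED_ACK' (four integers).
After event 0: A_seq=100 A_ack=2053 B_seq=2053 B_ack=100
After event 1: A_seq=100 A_ack=2112 B_seq=2112 B_ack=100
After event 2: A_seq=279 A_ack=2112 B_seq=2112 B_ack=100
After event 3: A_seq=473 A_ack=2112 B_seq=2112 B_ack=100

473 2112 2112 100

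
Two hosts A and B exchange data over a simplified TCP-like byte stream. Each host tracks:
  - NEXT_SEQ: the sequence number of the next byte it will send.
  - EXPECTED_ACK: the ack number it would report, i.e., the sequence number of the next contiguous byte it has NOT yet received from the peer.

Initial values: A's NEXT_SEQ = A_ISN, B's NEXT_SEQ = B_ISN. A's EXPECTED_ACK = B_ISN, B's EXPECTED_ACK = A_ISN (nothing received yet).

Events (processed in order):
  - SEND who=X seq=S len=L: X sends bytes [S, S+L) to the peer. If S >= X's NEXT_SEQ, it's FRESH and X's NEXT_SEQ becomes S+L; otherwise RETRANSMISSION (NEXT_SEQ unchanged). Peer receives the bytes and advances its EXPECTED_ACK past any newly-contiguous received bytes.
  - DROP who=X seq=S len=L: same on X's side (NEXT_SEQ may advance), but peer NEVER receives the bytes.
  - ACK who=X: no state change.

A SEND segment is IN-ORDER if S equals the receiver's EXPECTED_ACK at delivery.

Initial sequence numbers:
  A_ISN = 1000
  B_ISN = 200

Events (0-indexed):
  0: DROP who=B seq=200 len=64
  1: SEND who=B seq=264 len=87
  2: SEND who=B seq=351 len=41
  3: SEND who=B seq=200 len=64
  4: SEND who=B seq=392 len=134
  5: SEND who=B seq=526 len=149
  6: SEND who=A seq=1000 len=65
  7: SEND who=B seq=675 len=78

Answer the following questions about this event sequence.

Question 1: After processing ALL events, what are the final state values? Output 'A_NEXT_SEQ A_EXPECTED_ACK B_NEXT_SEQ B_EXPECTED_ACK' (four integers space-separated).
After event 0: A_seq=1000 A_ack=200 B_seq=264 B_ack=1000
After event 1: A_seq=1000 A_ack=200 B_seq=351 B_ack=1000
After event 2: A_seq=1000 A_ack=200 B_seq=392 B_ack=1000
After event 3: A_seq=1000 A_ack=392 B_seq=392 B_ack=1000
After event 4: A_seq=1000 A_ack=526 B_seq=526 B_ack=1000
After event 5: A_seq=1000 A_ack=675 B_seq=675 B_ack=1000
After event 6: A_seq=1065 A_ack=675 B_seq=675 B_ack=1065
After event 7: A_seq=1065 A_ack=753 B_seq=753 B_ack=1065

Answer: 1065 753 753 1065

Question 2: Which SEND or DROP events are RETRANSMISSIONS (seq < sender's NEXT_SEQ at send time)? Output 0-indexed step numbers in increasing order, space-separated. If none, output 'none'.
Answer: 3

Derivation:
Step 0: DROP seq=200 -> fresh
Step 1: SEND seq=264 -> fresh
Step 2: SEND seq=351 -> fresh
Step 3: SEND seq=200 -> retransmit
Step 4: SEND seq=392 -> fresh
Step 5: SEND seq=526 -> fresh
Step 6: SEND seq=1000 -> fresh
Step 7: SEND seq=675 -> fresh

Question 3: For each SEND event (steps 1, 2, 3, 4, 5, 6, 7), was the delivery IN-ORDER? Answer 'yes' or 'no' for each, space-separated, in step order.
Step 1: SEND seq=264 -> out-of-order
Step 2: SEND seq=351 -> out-of-order
Step 3: SEND seq=200 -> in-order
Step 4: SEND seq=392 -> in-order
Step 5: SEND seq=526 -> in-order
Step 6: SEND seq=1000 -> in-order
Step 7: SEND seq=675 -> in-order

Answer: no no yes yes yes yes yes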